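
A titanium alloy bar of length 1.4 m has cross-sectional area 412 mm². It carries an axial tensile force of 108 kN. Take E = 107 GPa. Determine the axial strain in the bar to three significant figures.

σ = N/A = 262.1 MPa; ε = σ/E = 262.1/107000 = 2.450e-03.

0.00245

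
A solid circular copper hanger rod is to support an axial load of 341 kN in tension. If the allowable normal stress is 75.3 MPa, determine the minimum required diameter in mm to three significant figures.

Required area A ≥ P/σ_allow = 341000/75.3 = 4529 mm².
For a solid circular section, d ≥ √(4A/π) = 75.93 mm.

75.9 mm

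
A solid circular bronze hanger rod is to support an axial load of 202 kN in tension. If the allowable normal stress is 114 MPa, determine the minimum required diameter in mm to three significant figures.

Required area A ≥ P/σ_allow = 202000/114 = 1772 mm².
For a solid circular section, d ≥ √(4A/π) = 47.5 mm.

47.5 mm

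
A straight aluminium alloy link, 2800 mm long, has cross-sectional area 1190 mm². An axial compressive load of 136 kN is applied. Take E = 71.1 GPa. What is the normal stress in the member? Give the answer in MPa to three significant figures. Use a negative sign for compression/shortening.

-114 MPa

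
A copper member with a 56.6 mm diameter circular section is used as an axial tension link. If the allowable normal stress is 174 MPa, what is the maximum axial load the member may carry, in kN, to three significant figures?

438 kN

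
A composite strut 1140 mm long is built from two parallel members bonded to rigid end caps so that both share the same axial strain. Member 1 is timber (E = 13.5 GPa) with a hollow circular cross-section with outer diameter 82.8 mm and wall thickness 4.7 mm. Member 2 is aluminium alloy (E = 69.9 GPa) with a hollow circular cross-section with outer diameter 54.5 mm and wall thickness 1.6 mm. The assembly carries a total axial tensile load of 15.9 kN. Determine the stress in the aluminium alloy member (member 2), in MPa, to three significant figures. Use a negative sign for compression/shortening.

32.5 MPa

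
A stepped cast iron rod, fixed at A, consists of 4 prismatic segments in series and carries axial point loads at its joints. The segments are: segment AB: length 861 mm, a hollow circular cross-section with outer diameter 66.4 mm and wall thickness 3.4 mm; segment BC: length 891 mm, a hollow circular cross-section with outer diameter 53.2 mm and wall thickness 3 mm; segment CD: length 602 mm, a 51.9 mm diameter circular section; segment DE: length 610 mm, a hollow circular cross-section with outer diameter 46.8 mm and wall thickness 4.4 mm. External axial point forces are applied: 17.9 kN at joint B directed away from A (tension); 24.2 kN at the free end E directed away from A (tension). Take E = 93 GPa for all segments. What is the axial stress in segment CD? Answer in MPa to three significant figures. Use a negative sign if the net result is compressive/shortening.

Internal axial forces (sectioning from the free end, tension +): N_DE = 24.2 kN, N_CD = 24.2 kN, N_BC = 24.2 kN, N_AB = 42.1 kN.
A_CD = 2116 mm².
σ_CD = N_CD/A_CD = 24200/2116 = 11.44 MPa.

11.4 MPa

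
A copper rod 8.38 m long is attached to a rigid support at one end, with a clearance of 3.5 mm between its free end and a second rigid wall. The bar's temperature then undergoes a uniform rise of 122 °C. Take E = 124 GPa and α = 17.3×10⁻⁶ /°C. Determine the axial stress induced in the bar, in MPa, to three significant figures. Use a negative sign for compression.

-210 MPa

Free thermal expansion αLΔT = 17.3e-6 · 8380 · 122 = 17.69 mm.
The walls engage after the gap closes; constrained expansion = 17.69 − 3.5 = 14.19 mm.
The walls impose strain ε = −(14.19)/8380 = -1.6929e-03; σ = Eε = 124000 · -1.6929e-03 = -209.9 MPa.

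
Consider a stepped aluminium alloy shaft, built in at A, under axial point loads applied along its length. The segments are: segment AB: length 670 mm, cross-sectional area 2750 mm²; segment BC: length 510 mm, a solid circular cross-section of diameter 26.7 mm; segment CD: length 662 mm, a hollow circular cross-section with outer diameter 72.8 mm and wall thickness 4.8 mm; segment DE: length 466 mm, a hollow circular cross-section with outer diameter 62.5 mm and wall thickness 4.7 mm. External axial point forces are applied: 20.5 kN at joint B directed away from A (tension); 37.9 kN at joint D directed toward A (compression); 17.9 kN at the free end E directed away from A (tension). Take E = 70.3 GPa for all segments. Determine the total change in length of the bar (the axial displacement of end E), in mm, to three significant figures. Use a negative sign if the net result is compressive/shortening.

-0.302 mm

Internal axial forces (sectioning from the free end, tension +): N_DE = 17.9 kN, N_CD = -20 kN, N_BC = -20 kN, N_AB = 0.5 kN.
A_BC = 559.9 mm².
A_CD = 1025 mm².
A_DE = 853.4 mm².
δ_AB = 500·670/(2750·70300) = 0.001733 mm
δ_BC = -20000·510/(559.9·70300) = -0.2591 mm
δ_CD = -20000·662/(1025·70300) = -0.1837 mm
δ_DE = 17900·466/(853.4·70300) = 0.139 mm
δ = Σδ_i = -0.302 mm.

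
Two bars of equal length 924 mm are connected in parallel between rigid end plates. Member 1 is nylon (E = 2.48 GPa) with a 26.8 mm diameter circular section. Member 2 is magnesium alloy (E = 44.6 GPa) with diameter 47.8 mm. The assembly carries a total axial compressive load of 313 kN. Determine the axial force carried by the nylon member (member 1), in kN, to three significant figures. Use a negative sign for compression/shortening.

A_1 = 564.1 mm².
A_2 = 1795 mm².
Equal strain + equilibrium ⇒ each member carries load in proportion to AE: A₁E₁ = 1399000 N, A₂E₂ = 80040000 N, ΣAE = 81430000 N.
F₁ = P·A₁E₁/ΣAE = -313000·1399000/81430000 = -5377 N.

-5.38 kN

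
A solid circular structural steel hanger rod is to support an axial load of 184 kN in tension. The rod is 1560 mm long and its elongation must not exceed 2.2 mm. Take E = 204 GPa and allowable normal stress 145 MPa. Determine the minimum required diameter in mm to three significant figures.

Required area A ≥ P/σ_allow = 184000/145 = 1269 mm².
For a solid circular section, d ≥ √(4A/π) = 40.2 mm.
Elongation limit: A ≥ PL/(Eδ_allow) = 184000·1560/(204000·2.2) = 639.6 mm² ⇒ d ≥ 28.54 mm.
The stress limit governs.

40.2 mm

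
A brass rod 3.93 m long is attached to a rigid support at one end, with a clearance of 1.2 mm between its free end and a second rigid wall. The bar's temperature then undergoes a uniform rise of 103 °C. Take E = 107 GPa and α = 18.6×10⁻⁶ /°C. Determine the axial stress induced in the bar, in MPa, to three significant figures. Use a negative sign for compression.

-172 MPa

Free thermal expansion αLΔT = 18.6e-6 · 3930 · 103 = 7.529 mm.
The walls engage after the gap closes; constrained expansion = 7.529 − 1.2 = 6.329 mm.
The walls impose strain ε = −(6.329)/3930 = -1.6105e-03; σ = Eε = 107000 · -1.6105e-03 = -172.3 MPa.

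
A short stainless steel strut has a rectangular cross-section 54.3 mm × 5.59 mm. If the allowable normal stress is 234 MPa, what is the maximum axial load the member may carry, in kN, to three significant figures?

A = 303.5 mm².
P_max = σ_allow · A = 234 · 303.5 = 71030 N = 71.03 kN.

71.0 kN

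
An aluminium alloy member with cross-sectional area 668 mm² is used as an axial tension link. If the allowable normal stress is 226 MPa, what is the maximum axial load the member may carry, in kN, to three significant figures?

151 kN

P_max = σ_allow · A = 226 · 668 = 151000 N = 151 kN.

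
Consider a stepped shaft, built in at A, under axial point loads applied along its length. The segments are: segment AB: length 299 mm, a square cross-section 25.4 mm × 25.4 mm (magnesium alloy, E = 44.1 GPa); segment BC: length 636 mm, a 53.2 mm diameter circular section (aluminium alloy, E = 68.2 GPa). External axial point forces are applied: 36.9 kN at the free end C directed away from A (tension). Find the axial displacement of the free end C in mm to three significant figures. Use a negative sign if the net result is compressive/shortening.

0.543 mm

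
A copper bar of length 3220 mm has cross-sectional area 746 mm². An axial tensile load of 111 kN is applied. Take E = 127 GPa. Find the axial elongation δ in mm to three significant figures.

3.77 mm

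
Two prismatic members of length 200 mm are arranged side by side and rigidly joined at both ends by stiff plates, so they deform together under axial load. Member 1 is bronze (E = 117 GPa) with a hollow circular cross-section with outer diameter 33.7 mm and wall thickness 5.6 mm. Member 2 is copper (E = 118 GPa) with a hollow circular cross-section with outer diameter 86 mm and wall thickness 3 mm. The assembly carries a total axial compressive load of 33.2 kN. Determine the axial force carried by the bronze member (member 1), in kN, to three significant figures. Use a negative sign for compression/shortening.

-12.8 kN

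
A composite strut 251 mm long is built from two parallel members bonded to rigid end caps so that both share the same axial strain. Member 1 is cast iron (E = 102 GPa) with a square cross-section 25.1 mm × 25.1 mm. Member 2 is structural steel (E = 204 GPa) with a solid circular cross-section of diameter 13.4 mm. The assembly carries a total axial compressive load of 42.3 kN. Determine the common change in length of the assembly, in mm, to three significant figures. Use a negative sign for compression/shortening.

-0.114 mm

A_1 = 630 mm².
A_2 = 141 mm².
Equal strain + equilibrium ⇒ each member carries load in proportion to AE: A₁E₁ = 64260000 N, A₂E₂ = 28770000 N, ΣAE = 93030000 N.
δ = PL/ΣAE = -42300·251/93030000 = -0.1141 mm.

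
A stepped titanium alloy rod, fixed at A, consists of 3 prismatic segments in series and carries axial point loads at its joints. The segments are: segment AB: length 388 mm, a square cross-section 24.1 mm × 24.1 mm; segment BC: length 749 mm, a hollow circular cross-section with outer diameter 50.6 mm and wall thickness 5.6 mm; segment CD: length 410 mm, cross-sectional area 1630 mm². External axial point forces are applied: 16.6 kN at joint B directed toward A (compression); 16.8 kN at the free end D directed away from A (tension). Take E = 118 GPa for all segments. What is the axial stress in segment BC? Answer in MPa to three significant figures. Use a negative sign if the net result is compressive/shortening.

Internal axial forces (sectioning from the free end, tension +): N_CD = 16.8 kN, N_BC = 16.8 kN, N_AB = 0.2 kN.
A_BC = 791.7 mm².
σ_BC = N_BC/A_BC = 16800/791.7 = 21.22 MPa.

21.2 MPa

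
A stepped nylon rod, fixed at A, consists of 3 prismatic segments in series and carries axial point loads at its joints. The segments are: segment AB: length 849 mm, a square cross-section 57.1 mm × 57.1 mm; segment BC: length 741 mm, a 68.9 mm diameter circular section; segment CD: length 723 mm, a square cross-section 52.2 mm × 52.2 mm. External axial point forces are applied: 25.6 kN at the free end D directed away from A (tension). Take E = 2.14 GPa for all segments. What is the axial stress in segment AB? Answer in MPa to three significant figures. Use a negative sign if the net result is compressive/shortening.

7.85 MPa

Internal axial forces (sectioning from the free end, tension +): N_CD = 25.6 kN, N_BC = 25.6 kN, N_AB = 25.6 kN.
A_AB = 3260 mm².
σ_AB = N_AB/A_AB = 25600/3260 = 7.852 MPa.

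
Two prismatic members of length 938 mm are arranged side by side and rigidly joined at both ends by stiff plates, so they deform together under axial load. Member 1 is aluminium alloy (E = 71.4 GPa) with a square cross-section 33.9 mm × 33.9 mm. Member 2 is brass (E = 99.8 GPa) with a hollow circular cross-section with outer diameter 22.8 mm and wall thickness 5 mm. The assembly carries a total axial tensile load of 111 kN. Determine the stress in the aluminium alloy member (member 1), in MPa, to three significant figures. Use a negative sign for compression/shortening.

72.1 MPa

A_1 = 1149 mm².
A_2 = 279.6 mm².
Equal strain + equilibrium ⇒ each member carries load in proportion to AE: A₁E₁ = 82050000 N, A₂E₂ = 27900000 N, ΣAE = 110000000 N.
σ₁ = P·E₁/ΣAE = 111000·71400/110000000 = 72.08 MPa.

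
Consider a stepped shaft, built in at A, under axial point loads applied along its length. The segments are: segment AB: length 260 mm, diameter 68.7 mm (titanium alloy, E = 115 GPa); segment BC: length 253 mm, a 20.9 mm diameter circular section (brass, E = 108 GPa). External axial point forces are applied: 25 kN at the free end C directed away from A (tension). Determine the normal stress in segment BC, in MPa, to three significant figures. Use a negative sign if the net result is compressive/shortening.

Internal axial forces (sectioning from the free end, tension +): N_BC = 25 kN, N_AB = 25 kN.
A_BC = 343.1 mm².
σ_BC = N_BC/A_BC = 25000/343.1 = 72.87 MPa.

72.9 MPa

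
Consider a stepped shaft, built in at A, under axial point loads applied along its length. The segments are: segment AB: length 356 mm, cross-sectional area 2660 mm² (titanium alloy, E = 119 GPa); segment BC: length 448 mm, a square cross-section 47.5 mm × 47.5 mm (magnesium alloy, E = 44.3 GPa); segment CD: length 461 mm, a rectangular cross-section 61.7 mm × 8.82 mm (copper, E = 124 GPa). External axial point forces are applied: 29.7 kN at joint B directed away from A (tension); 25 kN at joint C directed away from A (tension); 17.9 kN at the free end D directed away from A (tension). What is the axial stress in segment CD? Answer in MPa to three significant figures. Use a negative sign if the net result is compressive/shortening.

Internal axial forces (sectioning from the free end, tension +): N_CD = 17.9 kN, N_BC = 42.9 kN, N_AB = 72.6 kN.
A_CD = 544.2 mm².
σ_CD = N_CD/A_CD = 17900/544.2 = 32.89 MPa.

32.9 MPa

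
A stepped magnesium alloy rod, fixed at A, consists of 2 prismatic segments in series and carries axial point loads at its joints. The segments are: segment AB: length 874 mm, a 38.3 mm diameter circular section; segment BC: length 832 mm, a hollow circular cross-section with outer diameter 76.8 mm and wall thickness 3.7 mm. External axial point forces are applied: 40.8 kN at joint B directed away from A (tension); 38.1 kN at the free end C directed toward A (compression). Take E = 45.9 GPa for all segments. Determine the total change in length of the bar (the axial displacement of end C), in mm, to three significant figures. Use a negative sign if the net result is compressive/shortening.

Internal axial forces (sectioning from the free end, tension +): N_BC = -38.1 kN, N_AB = 2.7 kN.
A_AB = 1152 mm².
A_BC = 849.7 mm².
δ_AB = 2700·874/(1152·45900) = 0.04462 mm
δ_BC = -38100·832/(849.7·45900) = -0.8128 mm
δ = Σδ_i = -0.7681 mm.

-0.768 mm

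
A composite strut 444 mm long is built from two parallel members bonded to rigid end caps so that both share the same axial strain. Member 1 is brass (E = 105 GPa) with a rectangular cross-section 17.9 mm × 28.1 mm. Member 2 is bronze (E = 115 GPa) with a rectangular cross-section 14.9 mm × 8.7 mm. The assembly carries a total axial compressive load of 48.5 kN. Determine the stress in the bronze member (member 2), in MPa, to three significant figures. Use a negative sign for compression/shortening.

A_1 = 503 mm².
A_2 = 129.6 mm².
Equal strain + equilibrium ⇒ each member carries load in proportion to AE: A₁E₁ = 52810000 N, A₂E₂ = 14910000 N, ΣAE = 67720000 N.
σ₂ = P·E₂/ΣAE = -48500·115000/67720000 = -82.36 MPa.

-82.4 MPa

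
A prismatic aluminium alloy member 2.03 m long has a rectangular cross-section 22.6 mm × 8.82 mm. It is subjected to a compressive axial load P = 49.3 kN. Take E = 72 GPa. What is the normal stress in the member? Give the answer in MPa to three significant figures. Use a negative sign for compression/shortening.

-247 MPa

A = 199.3 mm².
σ = N/A = -49300/199.3 = -247.3 MPa.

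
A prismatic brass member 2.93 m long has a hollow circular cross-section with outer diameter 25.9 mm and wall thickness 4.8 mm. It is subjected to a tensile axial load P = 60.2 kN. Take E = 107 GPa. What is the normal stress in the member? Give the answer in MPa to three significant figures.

A = 318.2 mm².
σ = N/A = 60200/318.2 = 189.2 MPa.

189 MPa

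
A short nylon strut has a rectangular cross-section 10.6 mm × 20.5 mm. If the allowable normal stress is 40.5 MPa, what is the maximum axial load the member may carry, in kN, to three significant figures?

8.80 kN

A = 217.3 mm².
P_max = σ_allow · A = 40.5 · 217.3 = 8801 N = 8.801 kN.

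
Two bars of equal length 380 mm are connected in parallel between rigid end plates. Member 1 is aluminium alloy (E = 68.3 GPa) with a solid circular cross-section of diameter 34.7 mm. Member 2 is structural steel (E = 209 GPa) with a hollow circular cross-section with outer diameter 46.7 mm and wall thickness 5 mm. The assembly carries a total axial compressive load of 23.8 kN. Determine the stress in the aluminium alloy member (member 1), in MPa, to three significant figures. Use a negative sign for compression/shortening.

A_1 = 945.7 mm².
A_2 = 655 mm².
Equal strain + equilibrium ⇒ each member carries load in proportion to AE: A₁E₁ = 64590000 N, A₂E₂ = 136900000 N, ΣAE = 201500000 N.
σ₁ = P·E₁/ΣAE = -23800·68300/201500000 = -8.068 MPa.

-8.07 MPa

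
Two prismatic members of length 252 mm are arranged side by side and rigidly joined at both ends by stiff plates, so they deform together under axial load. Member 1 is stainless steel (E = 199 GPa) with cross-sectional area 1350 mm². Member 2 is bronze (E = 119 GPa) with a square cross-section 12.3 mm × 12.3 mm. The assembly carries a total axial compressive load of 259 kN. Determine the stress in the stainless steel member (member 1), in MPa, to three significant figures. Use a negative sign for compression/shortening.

-180 MPa

A_2 = 151.3 mm².
Equal strain + equilibrium ⇒ each member carries load in proportion to AE: A₁E₁ = 268600000 N, A₂E₂ = 18000000 N, ΣAE = 286700000 N.
σ₁ = P·E₁/ΣAE = -259000·199000/286700000 = -179.8 MPa.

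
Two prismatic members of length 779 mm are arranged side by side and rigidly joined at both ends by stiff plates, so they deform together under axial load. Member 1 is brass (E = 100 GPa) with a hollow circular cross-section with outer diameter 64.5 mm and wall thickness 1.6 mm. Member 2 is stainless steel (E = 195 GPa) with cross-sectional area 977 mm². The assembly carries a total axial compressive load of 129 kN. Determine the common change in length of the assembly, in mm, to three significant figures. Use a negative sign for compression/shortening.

A_1 = 316.2 mm².
Equal strain + equilibrium ⇒ each member carries load in proportion to AE: A₁E₁ = 31620000 N, A₂E₂ = 190500000 N, ΣAE = 222100000 N.
δ = PL/ΣAE = -129000·779/222100000 = -0.4524 mm.

-0.452 mm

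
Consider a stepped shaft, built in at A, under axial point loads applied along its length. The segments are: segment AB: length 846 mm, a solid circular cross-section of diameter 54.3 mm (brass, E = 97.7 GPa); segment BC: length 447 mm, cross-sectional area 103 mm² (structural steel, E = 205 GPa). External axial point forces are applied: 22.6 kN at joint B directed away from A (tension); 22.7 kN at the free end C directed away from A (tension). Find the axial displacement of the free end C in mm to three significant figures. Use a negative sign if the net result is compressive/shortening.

Internal axial forces (sectioning from the free end, tension +): N_BC = 22.7 kN, N_AB = 45.3 kN.
A_AB = 2316 mm².
δ_AB = 45300·846/(2316·97700) = 0.1694 mm
δ_BC = 22700·447/(103·205000) = 0.4806 mm
δ = Σδ_i = 0.6499 mm.

0.650 mm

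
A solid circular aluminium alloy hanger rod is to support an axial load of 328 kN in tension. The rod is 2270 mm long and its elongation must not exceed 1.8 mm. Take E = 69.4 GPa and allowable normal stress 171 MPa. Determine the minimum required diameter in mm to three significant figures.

87.1 mm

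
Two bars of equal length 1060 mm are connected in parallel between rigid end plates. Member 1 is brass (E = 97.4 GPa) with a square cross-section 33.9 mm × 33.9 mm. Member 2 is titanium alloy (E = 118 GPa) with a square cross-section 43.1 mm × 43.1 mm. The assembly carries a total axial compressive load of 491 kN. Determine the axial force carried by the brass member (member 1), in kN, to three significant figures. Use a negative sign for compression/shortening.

-166 kN

A_1 = 1149 mm².
A_2 = 1858 mm².
Equal strain + equilibrium ⇒ each member carries load in proportion to AE: A₁E₁ = 111900000 N, A₂E₂ = 219200000 N, ΣAE = 331100000 N.
F₁ = P·A₁E₁/ΣAE = -491000·111900000/331100000 = -166000 N.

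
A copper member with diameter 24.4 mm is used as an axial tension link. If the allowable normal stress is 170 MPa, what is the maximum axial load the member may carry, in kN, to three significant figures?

79.5 kN

A = 467.6 mm².
P_max = σ_allow · A = 170 · 467.6 = 79490 N = 79.49 kN.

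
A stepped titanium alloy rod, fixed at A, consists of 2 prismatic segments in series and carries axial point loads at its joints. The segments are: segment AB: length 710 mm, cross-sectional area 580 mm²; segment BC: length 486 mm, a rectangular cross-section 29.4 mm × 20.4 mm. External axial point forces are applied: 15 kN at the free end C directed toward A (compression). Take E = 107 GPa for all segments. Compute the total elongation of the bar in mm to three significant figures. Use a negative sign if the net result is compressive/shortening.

-0.285 mm

Internal axial forces (sectioning from the free end, tension +): N_BC = -15 kN, N_AB = -15 kN.
A_BC = 599.8 mm².
δ_AB = -15000·710/(580·107000) = -0.1716 mm
δ_BC = -15000·486/(599.8·107000) = -0.1136 mm
δ = Σδ_i = -0.2852 mm.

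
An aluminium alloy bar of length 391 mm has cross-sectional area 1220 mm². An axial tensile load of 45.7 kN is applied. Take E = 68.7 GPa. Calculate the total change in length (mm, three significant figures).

0.213 mm

δ_mech = NL/(AE) = 45700·391/(1220·68700) = 0.2132 mm.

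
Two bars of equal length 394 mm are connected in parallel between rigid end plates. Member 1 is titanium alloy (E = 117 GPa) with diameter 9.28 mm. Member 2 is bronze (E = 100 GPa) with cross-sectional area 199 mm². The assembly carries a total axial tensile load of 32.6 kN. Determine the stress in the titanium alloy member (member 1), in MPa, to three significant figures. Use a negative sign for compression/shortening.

137 MPa

A_1 = 67.64 mm².
Equal strain + equilibrium ⇒ each member carries load in proportion to AE: A₁E₁ = 7914000 N, A₂E₂ = 19900000 N, ΣAE = 27810000 N.
σ₁ = P·E₁/ΣAE = 32600·117000/27810000 = 137.1 MPa.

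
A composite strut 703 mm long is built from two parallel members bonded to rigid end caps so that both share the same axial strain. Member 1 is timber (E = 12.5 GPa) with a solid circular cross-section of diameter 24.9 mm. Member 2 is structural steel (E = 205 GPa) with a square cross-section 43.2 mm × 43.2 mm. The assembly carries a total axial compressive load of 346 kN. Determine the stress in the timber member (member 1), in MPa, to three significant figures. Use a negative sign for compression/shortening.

A_1 = 487 mm².
A_2 = 1866 mm².
Equal strain + equilibrium ⇒ each member carries load in proportion to AE: A₁E₁ = 6087000 N, A₂E₂ = 382600000 N, ΣAE = 388700000 N.
σ₁ = P·E₁/ΣAE = -346000·12500/388700000 = -11.13 MPa.

-11.1 MPa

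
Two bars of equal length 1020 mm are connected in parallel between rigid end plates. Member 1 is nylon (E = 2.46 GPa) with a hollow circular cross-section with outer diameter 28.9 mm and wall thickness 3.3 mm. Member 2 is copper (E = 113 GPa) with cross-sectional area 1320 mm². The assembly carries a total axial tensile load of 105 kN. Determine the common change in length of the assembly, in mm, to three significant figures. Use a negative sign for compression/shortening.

A_1 = 265.4 mm².
Equal strain + equilibrium ⇒ each member carries load in proportion to AE: A₁E₁ = 652900 N, A₂E₂ = 149200000 N, ΣAE = 149800000 N.
δ = PL/ΣAE = 105000·1020/149800000 = 0.7149 mm.

0.715 mm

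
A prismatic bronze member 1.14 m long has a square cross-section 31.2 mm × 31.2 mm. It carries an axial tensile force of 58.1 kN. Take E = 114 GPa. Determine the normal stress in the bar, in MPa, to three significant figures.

59.7 MPa

A = 973.4 mm².
σ = N/A = 58100/973.4 = 59.69 MPa.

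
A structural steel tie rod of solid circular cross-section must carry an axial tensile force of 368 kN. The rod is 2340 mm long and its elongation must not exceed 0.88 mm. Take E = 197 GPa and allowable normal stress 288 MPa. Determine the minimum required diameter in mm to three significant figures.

Required area A ≥ P/σ_allow = 368000/288 = 1278 mm².
For a solid circular section, d ≥ √(4A/π) = 40.34 mm.
Elongation limit: A ≥ PL/(Eδ_allow) = 368000·2340/(197000·0.88) = 4967 mm² ⇒ d ≥ 79.53 mm.
The elongation limit governs.

79.5 mm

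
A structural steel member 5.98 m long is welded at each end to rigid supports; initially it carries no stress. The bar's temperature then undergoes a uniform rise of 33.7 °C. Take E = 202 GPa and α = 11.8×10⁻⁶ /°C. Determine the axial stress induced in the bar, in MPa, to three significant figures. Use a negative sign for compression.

-80.3 MPa

Free thermal expansion αLΔT = 11.8e-6 · 5980 · 33.7 = 2.378 mm.
The walls impose strain ε = −(2.378)/5980 = -3.9766e-04; σ = Eε = 202000 · -3.9766e-04 = -80.33 MPa.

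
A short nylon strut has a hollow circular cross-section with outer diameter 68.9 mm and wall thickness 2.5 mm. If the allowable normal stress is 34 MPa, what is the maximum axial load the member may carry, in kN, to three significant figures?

17.7 kN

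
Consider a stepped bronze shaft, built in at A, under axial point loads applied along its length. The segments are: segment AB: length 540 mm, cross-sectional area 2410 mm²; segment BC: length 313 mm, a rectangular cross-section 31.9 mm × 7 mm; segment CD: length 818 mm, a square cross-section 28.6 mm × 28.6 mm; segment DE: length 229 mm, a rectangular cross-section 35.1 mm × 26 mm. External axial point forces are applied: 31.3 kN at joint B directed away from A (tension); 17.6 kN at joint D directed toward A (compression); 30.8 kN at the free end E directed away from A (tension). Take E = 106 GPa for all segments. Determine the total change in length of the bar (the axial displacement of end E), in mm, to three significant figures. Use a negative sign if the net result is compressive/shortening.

Internal axial forces (sectioning from the free end, tension +): N_DE = 30.8 kN, N_CD = 13.2 kN, N_BC = 13.2 kN, N_AB = 44.5 kN.
A_BC = 223.3 mm².
A_CD = 818 mm².
A_DE = 912.6 mm².
δ_AB = 44500·540/(2410·106000) = 0.09407 mm
δ_BC = 13200·313/(223.3·106000) = 0.1746 mm
δ_CD = 13200·818/(818·106000) = 0.1245 mm
δ_DE = 30800·229/(912.6·106000) = 0.07291 mm
δ = Σδ_i = 0.4661 mm.

0.466 mm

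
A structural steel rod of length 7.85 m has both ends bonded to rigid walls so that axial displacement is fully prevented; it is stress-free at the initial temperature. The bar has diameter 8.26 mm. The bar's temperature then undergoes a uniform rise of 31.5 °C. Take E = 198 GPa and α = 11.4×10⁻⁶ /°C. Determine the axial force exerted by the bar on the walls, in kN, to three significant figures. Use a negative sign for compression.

Free thermal expansion αLΔT = 11.4e-6 · 7850 · 31.5 = 2.819 mm.
The walls impose strain ε = −(2.819)/7850 = -3.5910e-04; σ = Eε = 198000 · -3.5910e-04 = -71.1 MPa.
Wall reaction R = σ·A = -71.1·53.59 = -3810 N = -3.81 kN.

-3.81 kN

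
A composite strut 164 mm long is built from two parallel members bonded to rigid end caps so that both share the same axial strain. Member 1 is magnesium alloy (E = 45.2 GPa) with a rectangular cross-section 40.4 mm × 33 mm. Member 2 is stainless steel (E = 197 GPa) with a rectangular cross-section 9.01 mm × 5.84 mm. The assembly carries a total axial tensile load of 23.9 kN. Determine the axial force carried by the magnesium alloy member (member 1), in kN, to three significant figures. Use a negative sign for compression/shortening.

20.4 kN

A_1 = 1333 mm².
A_2 = 52.62 mm².
Equal strain + equilibrium ⇒ each member carries load in proportion to AE: A₁E₁ = 60260000 N, A₂E₂ = 10370000 N, ΣAE = 70630000 N.
F₁ = P·A₁E₁/ΣAE = 23900·60260000/70630000 = 20390 N.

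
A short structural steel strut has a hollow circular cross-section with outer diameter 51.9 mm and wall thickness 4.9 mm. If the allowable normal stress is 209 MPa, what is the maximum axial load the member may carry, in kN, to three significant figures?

A = 723.5 mm².
P_max = σ_allow · A = 209 · 723.5 = 151200 N = 151.2 kN.

151 kN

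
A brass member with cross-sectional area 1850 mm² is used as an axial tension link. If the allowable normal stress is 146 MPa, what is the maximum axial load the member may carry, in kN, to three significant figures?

270 kN

P_max = σ_allow · A = 146 · 1850 = 270100 N = 270.1 kN.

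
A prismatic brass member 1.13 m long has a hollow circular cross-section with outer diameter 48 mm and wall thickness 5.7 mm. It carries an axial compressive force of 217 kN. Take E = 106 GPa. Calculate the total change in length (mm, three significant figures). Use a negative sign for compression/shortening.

-3.05 mm

A = 757.5 mm².
δ_mech = NL/(AE) = -217000·1130/(757.5·106000) = -3.054 mm.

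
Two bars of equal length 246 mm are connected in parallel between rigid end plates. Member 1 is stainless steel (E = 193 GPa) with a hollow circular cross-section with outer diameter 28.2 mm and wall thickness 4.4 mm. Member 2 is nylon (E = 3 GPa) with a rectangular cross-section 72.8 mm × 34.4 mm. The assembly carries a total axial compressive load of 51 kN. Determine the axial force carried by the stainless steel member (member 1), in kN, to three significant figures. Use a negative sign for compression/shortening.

A_1 = 329 mm².
A_2 = 2504 mm².
Equal strain + equilibrium ⇒ each member carries load in proportion to AE: A₁E₁ = 63490000 N, A₂E₂ = 7513000 N, ΣAE = 71010000 N.
F₁ = P·A₁E₁/ΣAE = -51000·63490000/71010000 = -45600 N.

-45.6 kN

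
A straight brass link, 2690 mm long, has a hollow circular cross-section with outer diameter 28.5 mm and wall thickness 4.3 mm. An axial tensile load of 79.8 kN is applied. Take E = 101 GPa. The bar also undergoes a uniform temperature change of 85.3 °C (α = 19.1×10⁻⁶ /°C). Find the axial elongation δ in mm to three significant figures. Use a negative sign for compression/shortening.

A = 326.9 mm².
δ_mech = NL/(AE) = 79800·2690/(326.9·101000) = 6.501 mm.
δ_thermal = αLΔT = 19.1e-6·2690·85.3 = 4.383 mm.
δ = δ_mech + δ_thermal = 10.88 mm.

10.9 mm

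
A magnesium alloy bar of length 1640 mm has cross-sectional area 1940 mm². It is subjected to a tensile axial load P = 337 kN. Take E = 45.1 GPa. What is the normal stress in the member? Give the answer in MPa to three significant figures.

174 MPa

σ = N/A = 337000/1940 = 173.7 MPa.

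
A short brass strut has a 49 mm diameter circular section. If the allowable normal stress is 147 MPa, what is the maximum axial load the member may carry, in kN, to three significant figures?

277 kN

A = 1886 mm².
P_max = σ_allow · A = 147 · 1886 = 277200 N = 277.2 kN.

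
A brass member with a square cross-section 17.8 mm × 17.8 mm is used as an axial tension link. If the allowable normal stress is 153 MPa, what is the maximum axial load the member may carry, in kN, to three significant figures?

48.5 kN

A = 316.8 mm².
P_max = σ_allow · A = 153 · 316.8 = 48480 N = 48.48 kN.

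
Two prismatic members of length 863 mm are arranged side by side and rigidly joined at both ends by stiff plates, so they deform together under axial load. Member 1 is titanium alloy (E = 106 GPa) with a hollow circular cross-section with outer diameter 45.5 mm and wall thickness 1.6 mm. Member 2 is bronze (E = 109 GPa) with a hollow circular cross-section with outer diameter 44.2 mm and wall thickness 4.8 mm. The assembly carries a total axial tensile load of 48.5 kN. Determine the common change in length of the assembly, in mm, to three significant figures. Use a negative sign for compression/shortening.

0.475 mm

A_1 = 220.7 mm².
A_2 = 594.1 mm².
Equal strain + equilibrium ⇒ each member carries load in proportion to AE: A₁E₁ = 23390000 N, A₂E₂ = 64760000 N, ΣAE = 88150000 N.
δ = PL/ΣAE = 48500·863/88150000 = 0.4748 mm.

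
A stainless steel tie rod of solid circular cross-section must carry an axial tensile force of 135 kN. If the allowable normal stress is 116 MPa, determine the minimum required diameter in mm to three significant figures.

Required area A ≥ P/σ_allow = 135000/116 = 1164 mm².
For a solid circular section, d ≥ √(4A/π) = 38.49 mm.

38.5 mm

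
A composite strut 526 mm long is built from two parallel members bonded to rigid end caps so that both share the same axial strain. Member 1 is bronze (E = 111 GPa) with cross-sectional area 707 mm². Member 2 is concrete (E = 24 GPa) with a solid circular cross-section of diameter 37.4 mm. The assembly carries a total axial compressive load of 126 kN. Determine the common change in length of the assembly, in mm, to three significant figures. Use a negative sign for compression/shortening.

-0.632 mm

A_2 = 1099 mm².
Equal strain + equilibrium ⇒ each member carries load in proportion to AE: A₁E₁ = 78480000 N, A₂E₂ = 26370000 N, ΣAE = 104800000 N.
δ = PL/ΣAE = -126000·526/104800000 = -0.6321 mm.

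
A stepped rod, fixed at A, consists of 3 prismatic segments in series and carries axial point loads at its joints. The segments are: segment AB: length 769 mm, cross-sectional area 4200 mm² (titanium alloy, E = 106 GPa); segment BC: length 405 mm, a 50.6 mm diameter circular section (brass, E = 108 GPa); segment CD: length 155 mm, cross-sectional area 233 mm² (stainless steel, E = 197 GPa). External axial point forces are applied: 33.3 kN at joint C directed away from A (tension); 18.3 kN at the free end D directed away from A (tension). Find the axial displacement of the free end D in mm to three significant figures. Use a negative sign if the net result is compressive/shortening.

Internal axial forces (sectioning from the free end, tension +): N_CD = 18.3 kN, N_BC = 51.6 kN, N_AB = 51.6 kN.
A_BC = 2011 mm².
δ_AB = 51600·769/(4200·106000) = 0.08913 mm
δ_BC = 51600·405/(2011·108000) = 0.09623 mm
δ_CD = 18300·155/(233·197000) = 0.0618 mm
δ = Σδ_i = 0.2472 mm.

0.247 mm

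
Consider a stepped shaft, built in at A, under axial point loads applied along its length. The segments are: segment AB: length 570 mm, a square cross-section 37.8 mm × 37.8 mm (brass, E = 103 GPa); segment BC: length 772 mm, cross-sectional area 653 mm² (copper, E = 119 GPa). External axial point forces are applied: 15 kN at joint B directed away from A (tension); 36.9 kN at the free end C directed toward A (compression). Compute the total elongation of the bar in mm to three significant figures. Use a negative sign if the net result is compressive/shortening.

-0.451 mm

Internal axial forces (sectioning from the free end, tension +): N_BC = -36.9 kN, N_AB = -21.9 kN.
A_AB = 1429 mm².
δ_AB = -21900·570/(1429·103000) = -0.08482 mm
δ_BC = -36900·772/(653·119000) = -0.3666 mm
δ = Σδ_i = -0.4514 mm.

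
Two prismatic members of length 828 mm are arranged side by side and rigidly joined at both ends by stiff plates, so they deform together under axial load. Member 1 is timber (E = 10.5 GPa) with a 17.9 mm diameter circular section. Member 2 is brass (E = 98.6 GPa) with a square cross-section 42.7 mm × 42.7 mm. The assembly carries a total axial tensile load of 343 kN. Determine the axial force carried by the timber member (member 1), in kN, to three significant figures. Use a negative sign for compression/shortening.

4.97 kN

A_1 = 251.6 mm².
A_2 = 1823 mm².
Equal strain + equilibrium ⇒ each member carries load in proportion to AE: A₁E₁ = 2642000 N, A₂E₂ = 179800000 N, ΣAE = 182400000 N.
F₁ = P·A₁E₁/ΣAE = 343000·2642000/182400000 = 4968 N.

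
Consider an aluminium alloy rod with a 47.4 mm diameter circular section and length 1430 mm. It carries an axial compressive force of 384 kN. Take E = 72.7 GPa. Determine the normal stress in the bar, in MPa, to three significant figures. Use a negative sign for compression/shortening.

A = 1765 mm².
σ = N/A = -384000/1765 = -217.6 MPa.

-218 MPa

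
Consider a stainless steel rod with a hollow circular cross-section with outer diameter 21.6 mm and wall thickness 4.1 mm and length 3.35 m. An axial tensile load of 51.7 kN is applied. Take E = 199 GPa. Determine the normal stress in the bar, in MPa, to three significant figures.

229 MPa

A = 225.4 mm².
σ = N/A = 51700/225.4 = 229.4 MPa.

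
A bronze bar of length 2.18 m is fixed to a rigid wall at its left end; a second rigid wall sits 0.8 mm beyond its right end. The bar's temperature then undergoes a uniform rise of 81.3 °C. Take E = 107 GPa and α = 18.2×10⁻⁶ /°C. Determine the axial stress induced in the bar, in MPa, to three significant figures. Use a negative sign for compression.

Free thermal expansion αLΔT = 18.2e-6 · 2180 · 81.3 = 3.226 mm.
The walls engage after the gap closes; constrained expansion = 3.226 − 0.8 = 2.426 mm.
The walls impose strain ε = −(2.426)/2180 = -1.1127e-03; σ = Eε = 107000 · -1.1127e-03 = -119.1 MPa.

-119 MPa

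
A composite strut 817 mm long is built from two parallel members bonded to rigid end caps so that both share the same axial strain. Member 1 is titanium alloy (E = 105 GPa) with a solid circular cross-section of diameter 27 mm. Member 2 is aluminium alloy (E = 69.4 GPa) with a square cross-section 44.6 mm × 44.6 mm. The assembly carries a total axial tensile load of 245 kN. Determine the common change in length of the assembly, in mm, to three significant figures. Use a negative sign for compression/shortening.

1.01 mm

A_1 = 572.6 mm².
A_2 = 1989 mm².
Equal strain + equilibrium ⇒ each member carries load in proportion to AE: A₁E₁ = 60120000 N, A₂E₂ = 138000000 N, ΣAE = 198200000 N.
δ = PL/ΣAE = 245000·817/198200000 = 1.01 mm.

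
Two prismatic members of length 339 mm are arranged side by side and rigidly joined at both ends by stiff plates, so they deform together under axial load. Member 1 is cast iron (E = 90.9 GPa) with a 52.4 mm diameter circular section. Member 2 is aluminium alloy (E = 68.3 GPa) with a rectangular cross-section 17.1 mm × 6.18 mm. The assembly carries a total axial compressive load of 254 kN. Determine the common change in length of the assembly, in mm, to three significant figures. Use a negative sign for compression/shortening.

-0.424 mm

A_1 = 2157 mm².
A_2 = 105.7 mm².
Equal strain + equilibrium ⇒ each member carries load in proportion to AE: A₁E₁ = 196000000 N, A₂E₂ = 7218000 N, ΣAE = 203200000 N.
δ = PL/ΣAE = -254000·339/203200000 = -0.4237 mm.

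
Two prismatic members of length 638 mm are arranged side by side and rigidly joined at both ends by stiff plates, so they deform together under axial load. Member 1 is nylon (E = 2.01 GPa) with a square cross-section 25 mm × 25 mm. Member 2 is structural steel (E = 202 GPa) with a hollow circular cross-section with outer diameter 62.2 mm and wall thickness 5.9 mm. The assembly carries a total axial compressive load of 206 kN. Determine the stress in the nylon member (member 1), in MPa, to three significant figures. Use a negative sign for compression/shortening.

A_1 = 625 mm².
A_2 = 1044 mm².
Equal strain + equilibrium ⇒ each member carries load in proportion to AE: A₁E₁ = 1256000 N, A₂E₂ = 210800000 N, ΣAE = 212100000 N.
σ₁ = P·E₁/ΣAE = -206000·2010/212100000 = -1.953 MPa.

-1.95 MPa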